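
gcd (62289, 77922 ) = 81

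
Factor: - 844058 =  - 2^1 *422029^1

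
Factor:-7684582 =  - 2^1*283^1 *13577^1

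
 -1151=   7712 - 8863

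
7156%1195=1181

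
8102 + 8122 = 16224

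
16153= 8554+7599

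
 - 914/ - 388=2 + 69/194=2.36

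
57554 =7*8222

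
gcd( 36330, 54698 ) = 14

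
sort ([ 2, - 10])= [ - 10, 2 ] 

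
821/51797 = 821/51797 = 0.02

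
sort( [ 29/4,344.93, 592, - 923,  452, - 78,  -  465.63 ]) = [-923, - 465.63, - 78, 29/4, 344.93, 452, 592]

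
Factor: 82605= 3^1*5^1*5507^1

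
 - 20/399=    - 20/399 = - 0.05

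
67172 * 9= 604548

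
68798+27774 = 96572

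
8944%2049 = 748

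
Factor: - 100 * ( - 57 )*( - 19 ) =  - 2^2*3^1*5^2*19^2 = - 108300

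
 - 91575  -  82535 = - 174110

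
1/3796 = 1/3796 = 0.00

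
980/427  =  2+18/61 = 2.30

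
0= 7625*0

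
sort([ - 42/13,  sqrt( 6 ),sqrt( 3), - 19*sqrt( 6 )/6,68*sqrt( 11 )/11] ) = [-19*sqrt(6 ) /6, - 42/13,sqrt( 3 ),sqrt(6 ),68*sqrt( 11)/11 ]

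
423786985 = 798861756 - 375074771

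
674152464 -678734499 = -4582035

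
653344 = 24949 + 628395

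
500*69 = 34500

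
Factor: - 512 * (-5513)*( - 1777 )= - 2^9*37^1*149^1*1777^1 = -  5015859712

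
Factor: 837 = 3^3*31^1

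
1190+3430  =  4620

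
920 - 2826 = - 1906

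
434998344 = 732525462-297527118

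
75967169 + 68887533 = 144854702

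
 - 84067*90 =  -7566030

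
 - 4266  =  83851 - 88117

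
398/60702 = 199/30351  =  0.01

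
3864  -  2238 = 1626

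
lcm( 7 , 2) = 14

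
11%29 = 11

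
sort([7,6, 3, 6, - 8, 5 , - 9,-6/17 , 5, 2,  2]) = [ - 9,-8 , - 6/17,  2,2,3,  5,5 , 6,  6,7] 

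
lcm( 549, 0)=0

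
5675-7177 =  - 1502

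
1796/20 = 89+4/5 = 89.80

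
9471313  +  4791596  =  14262909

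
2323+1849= 4172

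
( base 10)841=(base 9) 1134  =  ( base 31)R4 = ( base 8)1511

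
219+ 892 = 1111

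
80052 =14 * 5718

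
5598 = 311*18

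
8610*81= 697410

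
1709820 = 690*2478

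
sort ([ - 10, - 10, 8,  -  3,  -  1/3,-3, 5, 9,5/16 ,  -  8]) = [ - 10, - 10,  -  8, - 3, - 3,- 1/3,  5/16 , 5 , 8,9] 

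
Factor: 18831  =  3^1*6277^1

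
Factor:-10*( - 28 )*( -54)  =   - 15120 = - 2^4*3^3*5^1*7^1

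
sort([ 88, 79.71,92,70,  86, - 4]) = [ - 4 , 70, 79.71, 86  ,  88,  92 ]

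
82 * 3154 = 258628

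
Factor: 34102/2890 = 5^ (- 1) *59^1 = 59/5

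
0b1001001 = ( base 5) 243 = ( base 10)73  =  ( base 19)3g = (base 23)34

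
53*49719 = 2635107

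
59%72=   59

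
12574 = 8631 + 3943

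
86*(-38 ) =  - 3268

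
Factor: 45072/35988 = 2^2 * 3^1*313^1*2999^( - 1)= 3756/2999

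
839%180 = 119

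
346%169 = 8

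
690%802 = 690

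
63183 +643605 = 706788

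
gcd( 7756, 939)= 1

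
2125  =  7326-5201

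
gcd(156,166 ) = 2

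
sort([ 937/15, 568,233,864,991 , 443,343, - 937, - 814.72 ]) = [ - 937, - 814.72,937/15,233 , 343 , 443,568,864,991] 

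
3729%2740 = 989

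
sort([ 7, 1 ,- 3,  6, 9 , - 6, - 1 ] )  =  [ - 6, - 3,  -  1,1,6,  7,9 ] 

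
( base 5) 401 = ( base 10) 101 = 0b1100101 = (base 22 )4d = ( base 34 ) 2x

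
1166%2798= 1166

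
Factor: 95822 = 2^1 * 47911^1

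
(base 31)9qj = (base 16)2502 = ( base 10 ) 9474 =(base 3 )110222220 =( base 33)8N3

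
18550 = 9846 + 8704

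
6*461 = 2766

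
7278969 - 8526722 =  - 1247753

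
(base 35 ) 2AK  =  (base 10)2820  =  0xb04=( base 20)710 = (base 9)3773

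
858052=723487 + 134565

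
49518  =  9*5502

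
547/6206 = 547/6206 = 0.09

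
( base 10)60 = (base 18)36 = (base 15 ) 40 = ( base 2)111100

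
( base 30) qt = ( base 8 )1451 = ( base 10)809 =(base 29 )rq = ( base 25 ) 179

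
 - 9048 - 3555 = -12603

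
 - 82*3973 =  - 325786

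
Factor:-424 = -2^3*53^1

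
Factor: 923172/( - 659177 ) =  - 2^2*3^1*19^1*4049^1 * 659177^(  -  1 ) 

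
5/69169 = 5/69169 =0.00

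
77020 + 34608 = 111628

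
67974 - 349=67625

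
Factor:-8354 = -2^1*4177^1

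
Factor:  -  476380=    - 2^2*5^1*23819^1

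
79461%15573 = 1596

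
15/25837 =15/25837 = 0.00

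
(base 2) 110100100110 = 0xd26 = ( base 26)4PC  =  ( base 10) 3366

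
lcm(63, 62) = 3906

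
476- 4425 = -3949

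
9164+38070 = 47234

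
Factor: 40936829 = 53^1*772393^1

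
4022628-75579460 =-71556832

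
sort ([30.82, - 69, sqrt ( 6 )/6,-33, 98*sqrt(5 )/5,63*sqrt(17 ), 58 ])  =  [ - 69, - 33, sqrt( 6 )/6, 30.82, 98*sqrt(5 )/5,58, 63*sqrt( 17) ] 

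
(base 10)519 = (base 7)1341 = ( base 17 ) 1d9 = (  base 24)lf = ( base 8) 1007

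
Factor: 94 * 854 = 80276  =  2^2*7^1*47^1 * 61^1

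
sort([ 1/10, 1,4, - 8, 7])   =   [ -8,  1/10, 1, 4,7 ]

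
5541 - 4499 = 1042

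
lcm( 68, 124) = 2108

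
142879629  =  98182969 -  - 44696660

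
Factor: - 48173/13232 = - 2^( - 4 )*67^1*719^1*827^( - 1)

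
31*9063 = 280953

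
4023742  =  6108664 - 2084922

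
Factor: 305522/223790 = 5^( - 1 ) *23^( - 1 )*157^1 = 157/115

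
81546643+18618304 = 100164947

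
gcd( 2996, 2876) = 4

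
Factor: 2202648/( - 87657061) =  - 2^3*3^1*7^2*61^( - 1)*599^( - 1)*1873^1*2399^( - 1) 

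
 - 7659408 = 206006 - 7865414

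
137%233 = 137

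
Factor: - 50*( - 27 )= 1350 = 2^1 * 3^3*  5^2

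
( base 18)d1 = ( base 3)22201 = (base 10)235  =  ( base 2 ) 11101011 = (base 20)bf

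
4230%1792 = 646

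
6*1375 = 8250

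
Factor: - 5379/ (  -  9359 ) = 3^1*7^( - 2)*11^1*163^1 *191^( - 1)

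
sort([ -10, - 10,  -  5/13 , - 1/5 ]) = [-10, - 10, - 5/13, - 1/5]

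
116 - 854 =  - 738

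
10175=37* 275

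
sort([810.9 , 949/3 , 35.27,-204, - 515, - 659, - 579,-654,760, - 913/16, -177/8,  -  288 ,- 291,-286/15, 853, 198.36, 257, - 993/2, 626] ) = [ - 659,-654 ,  -  579,-515, - 993/2,-291,-288, - 204, - 913/16, - 177/8, - 286/15, 35.27 , 198.36, 257,949/3,  626 , 760, 810.9,853 ]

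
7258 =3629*2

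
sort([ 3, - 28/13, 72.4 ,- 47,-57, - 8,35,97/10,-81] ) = [ - 81,  -  57, -47, - 8,- 28/13,  3,97/10,35,72.4] 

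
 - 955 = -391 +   -  564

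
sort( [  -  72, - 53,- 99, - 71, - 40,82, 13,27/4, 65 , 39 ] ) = [ - 99, - 72, - 71,  -  53 , - 40, 27/4,13,  39,65,82 ] 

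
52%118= 52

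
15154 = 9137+6017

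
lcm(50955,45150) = 3566850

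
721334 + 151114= 872448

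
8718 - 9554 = -836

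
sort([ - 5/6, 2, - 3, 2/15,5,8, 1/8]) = [  -  3, - 5/6,1/8,2/15,2, 5,8]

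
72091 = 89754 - 17663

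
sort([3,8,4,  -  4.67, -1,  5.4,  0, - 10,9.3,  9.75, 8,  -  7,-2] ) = [ -10, - 7,-4.67, - 2, - 1, 0,3,4,5.4,8, 8, 9.3,9.75]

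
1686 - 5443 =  - 3757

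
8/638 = 4/319 = 0.01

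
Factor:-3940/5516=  - 5^1*7^( - 1 )=-5/7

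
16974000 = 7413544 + 9560456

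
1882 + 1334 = 3216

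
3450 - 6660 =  - 3210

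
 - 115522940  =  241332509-356855449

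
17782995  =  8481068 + 9301927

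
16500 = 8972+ 7528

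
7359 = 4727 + 2632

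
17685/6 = 2947+1/2=2947.50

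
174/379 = 174/379 = 0.46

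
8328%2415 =1083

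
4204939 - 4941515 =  - 736576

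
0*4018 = 0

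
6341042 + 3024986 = 9366028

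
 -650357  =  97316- 747673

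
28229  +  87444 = 115673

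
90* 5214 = 469260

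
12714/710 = 17 + 322/355 = 17.91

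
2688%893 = 9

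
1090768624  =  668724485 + 422044139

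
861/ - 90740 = -861/90740 = - 0.01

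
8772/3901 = 8772/3901 = 2.25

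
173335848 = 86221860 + 87113988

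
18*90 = 1620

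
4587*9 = 41283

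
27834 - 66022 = - 38188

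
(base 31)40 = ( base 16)7C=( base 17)75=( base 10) 124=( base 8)174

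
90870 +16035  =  106905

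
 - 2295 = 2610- 4905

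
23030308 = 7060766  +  15969542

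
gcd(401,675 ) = 1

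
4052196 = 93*43572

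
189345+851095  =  1040440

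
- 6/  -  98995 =6/98995= 0.00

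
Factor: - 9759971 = - 13^1*37^1*103^1 * 197^1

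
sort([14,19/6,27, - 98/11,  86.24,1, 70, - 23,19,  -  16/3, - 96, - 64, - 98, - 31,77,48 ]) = [ - 98,-96, - 64, - 31,- 23,  -  98/11, - 16/3,1,19/6, 14,  19, 27,48, 70,77,86.24]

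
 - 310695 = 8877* (  -  35)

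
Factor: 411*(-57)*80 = - 1874160  =  - 2^4*3^2*5^1*19^1*137^1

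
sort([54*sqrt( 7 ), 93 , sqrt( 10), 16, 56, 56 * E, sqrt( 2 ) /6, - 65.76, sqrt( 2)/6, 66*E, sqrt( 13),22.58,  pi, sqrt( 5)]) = [ - 65.76 , sqrt( 2 )/6,sqrt(2) /6, sqrt( 5), pi,sqrt( 10), sqrt( 13 ),16, 22.58, 56,93, 54*sqrt( 7), 56*E,66*E] 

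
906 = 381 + 525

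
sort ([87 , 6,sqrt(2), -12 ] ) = [ -12,sqrt(2 ),6,87 ]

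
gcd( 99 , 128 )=1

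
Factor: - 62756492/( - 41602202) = 2^1 * 15689123^1*20801101^( - 1) = 31378246/20801101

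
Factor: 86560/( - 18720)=-541/117 = - 3^( - 2 )*13^( - 1)*541^1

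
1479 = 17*87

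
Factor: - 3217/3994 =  - 2^ ( - 1)*1997^(-1 ) * 3217^1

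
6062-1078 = 4984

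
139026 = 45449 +93577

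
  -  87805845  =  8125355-95931200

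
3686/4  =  1843/2 = 921.50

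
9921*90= 892890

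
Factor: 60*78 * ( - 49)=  - 2^3*3^2*5^1 * 7^2*13^1=- 229320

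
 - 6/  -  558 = 1/93 = 0.01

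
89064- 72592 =16472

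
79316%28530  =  22256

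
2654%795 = 269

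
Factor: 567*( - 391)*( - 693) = 153636021 = 3^6*7^2*11^1*17^1*23^1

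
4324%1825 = 674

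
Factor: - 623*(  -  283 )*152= 26798968 =2^3*7^1*19^1*89^1*283^1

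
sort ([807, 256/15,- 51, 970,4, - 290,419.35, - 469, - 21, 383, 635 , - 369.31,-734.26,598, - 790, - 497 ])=[ - 790, - 734.26,-497, - 469, - 369.31, - 290, - 51, - 21,4,256/15,  383,419.35,598, 635,807,970 ] 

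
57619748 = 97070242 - 39450494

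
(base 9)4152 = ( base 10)3044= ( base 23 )5h8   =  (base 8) 5744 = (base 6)22032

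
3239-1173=2066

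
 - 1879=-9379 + 7500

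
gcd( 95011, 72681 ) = 7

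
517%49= 27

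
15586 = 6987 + 8599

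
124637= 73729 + 50908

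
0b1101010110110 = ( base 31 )73i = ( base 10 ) 6838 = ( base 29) 83n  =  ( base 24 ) bkm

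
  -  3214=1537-4751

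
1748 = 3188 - 1440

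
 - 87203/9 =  - 9690 + 7/9 = - 9689.22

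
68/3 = 68/3 = 22.67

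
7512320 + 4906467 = 12418787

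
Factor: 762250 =2^1*5^3*3049^1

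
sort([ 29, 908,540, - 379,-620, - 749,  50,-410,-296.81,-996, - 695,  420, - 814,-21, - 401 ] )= [ - 996, - 814, - 749,-695, - 620,-410 ,  -  401,  -  379, - 296.81, - 21, 29,50, 420 , 540, 908] 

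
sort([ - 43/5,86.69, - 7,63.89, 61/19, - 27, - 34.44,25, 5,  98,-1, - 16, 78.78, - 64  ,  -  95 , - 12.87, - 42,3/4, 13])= [  -  95,-64  ,-42, - 34.44, - 27,-16,-12.87, - 43/5, - 7, - 1, 3/4, 61/19,5 , 13 , 25,63.89,78.78,86.69,98 ]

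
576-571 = 5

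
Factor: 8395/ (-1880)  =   - 1679/376  =  -2^( - 3 )*23^1* 47^(-1)*73^1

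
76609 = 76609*1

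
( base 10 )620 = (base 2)1001101100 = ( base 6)2512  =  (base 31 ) k0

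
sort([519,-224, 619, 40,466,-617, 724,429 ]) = [ - 617,  -  224, 40, 429, 466, 519,619,  724] 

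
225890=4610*49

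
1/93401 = 1/93401 = 0.00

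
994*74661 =74213034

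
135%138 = 135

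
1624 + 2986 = 4610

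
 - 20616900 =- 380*54255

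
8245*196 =1616020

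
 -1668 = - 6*278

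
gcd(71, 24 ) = 1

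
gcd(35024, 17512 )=17512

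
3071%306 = 11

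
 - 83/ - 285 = 83/285 = 0.29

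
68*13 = 884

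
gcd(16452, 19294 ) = 2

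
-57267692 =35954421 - 93222113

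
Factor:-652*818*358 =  - 190934288 = -2^4*163^1 * 179^1 * 409^1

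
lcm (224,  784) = 1568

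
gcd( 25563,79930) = 1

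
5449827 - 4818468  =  631359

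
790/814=395/407  =  0.97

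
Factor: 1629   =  3^2*181^1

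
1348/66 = 674/33 = 20.42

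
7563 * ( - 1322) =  - 9998286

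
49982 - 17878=32104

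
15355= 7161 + 8194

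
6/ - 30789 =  - 2/10263= - 0.00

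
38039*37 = 1407443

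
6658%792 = 322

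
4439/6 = 4439/6 =739.83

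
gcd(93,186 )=93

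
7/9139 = 7/9139= 0.00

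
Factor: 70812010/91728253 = 2^1*5^1*7081201^1*91728253^( - 1 ) 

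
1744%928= 816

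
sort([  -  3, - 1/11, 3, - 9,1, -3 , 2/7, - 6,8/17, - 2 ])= [ - 9, -6, - 3 , - 3, -2,  -  1/11,2/7,8/17,1,3]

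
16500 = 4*4125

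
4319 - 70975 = -66656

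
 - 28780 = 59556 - 88336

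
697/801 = 697/801 = 0.87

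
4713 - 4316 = 397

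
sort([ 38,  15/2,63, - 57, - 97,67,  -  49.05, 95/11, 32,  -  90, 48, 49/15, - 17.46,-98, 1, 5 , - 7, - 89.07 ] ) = [ - 98, - 97, - 90, - 89.07,-57, -49.05, - 17.46, - 7,1, 49/15,5,15/2 , 95/11,32, 38, 48,63, 67]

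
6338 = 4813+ 1525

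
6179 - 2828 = 3351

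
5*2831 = 14155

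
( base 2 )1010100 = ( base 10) 84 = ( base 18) 4c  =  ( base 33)2i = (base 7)150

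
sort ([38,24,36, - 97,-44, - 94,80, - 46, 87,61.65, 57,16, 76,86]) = [ - 97, - 94, - 46, - 44, 16, 24,36,38,  57,61.65,76,80, 86, 87]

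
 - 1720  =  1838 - 3558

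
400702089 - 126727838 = 273974251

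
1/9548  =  1/9548 = 0.00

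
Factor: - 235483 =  - 235483^1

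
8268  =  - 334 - - 8602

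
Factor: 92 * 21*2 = 2^3*3^1 * 7^1*23^1 = 3864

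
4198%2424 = 1774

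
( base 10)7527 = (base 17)190d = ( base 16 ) 1D67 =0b1110101100111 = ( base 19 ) 11G3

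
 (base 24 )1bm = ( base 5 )11422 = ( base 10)862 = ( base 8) 1536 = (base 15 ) 3C7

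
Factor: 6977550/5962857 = 2^1*5^2*181^1 *257^1*1987619^(-1) = 2325850/1987619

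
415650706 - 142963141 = 272687565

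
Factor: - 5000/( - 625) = 8 = 2^3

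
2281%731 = 88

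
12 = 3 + 9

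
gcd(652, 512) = 4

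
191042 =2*95521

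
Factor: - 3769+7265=3496 = 2^3 * 19^1*23^1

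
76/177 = 76/177 = 0.43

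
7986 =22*363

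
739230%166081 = 74906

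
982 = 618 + 364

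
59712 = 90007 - 30295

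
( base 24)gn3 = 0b10011000101011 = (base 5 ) 303041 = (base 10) 9771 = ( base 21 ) 1136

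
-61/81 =-1 + 20/81 = -0.75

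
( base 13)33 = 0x2a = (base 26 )1g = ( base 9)46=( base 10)42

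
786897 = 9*87433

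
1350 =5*270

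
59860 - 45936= 13924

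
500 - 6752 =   -  6252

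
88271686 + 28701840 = 116973526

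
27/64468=27/64468 = 0.00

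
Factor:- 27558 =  - 2^1 * 3^2*1531^1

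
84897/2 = 84897/2 =42448.50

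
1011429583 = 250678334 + 760751249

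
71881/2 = 35940+1/2 = 35940.50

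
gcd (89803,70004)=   1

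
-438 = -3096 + 2658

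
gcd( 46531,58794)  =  1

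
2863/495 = 2863/495 = 5.78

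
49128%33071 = 16057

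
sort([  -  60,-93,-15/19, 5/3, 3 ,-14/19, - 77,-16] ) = [  -  93, - 77,-60,-16, - 15/19,- 14/19,5/3 , 3 ]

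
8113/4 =8113/4 = 2028.25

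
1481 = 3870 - 2389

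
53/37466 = 53/37466=0.00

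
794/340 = 397/170=2.34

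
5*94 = 470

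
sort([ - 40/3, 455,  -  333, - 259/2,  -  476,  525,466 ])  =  [ - 476,-333, - 259/2, - 40/3 , 455, 466,525] 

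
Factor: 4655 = 5^1 * 7^2*19^1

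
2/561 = 2/561= 0.00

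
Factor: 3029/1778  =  2^(-1 )*7^( - 1)*13^1*127^ (-1 )*233^1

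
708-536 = 172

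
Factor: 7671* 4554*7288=254597053392  =  2^4* 3^3*11^1 * 23^1*911^1*2557^1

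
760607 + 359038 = 1119645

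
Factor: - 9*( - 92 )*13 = 10764 = 2^2*3^2*13^1*23^1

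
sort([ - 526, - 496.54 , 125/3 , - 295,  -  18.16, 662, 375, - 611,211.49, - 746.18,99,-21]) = [ - 746.18, - 611, - 526,  -  496.54, - 295, - 21, - 18.16,125/3,99,211.49,375,662]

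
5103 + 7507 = 12610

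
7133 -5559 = 1574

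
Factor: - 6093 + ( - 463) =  - 6556 = - 2^2*11^1*149^1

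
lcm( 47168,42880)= 471680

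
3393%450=243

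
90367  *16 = 1445872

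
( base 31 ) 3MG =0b110111111101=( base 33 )39H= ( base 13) 1826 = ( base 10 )3581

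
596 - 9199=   -  8603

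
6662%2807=1048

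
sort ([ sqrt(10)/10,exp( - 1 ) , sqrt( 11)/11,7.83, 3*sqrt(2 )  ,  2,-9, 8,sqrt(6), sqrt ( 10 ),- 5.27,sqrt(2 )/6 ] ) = [- 9,-5.27, sqrt( 2)/6 , sqrt(11 )/11,sqrt ( 10)/10 , exp (-1), 2,  sqrt( 6 ), sqrt(10 )  ,  3*sqrt(2) , 7.83,8 ] 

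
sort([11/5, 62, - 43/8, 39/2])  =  [-43/8, 11/5, 39/2,62]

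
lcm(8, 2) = 8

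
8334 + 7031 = 15365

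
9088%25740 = 9088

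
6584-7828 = -1244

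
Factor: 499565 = 5^1  *  11^1 * 31^1*293^1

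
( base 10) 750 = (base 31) o6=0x2ee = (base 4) 23232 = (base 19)219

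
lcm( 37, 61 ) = 2257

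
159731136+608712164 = 768443300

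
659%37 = 30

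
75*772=57900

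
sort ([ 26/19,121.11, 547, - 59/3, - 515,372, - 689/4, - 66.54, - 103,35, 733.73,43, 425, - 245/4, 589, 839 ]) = [ - 515,  -  689/4, -103,  -  66.54,-245/4,- 59/3,26/19, 35, 43,121.11 , 372, 425, 547,589, 733.73, 839 ]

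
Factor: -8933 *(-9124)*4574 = 372802461208 = 2^3*2281^1*2287^1 * 8933^1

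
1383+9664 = 11047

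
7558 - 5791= 1767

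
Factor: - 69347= - 31^1*2237^1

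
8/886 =4/443 = 0.01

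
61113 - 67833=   -  6720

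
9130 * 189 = 1725570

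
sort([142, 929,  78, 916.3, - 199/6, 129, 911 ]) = [ - 199/6, 78, 129,142,911,916.3,929 ]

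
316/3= 316/3= 105.33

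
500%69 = 17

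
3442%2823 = 619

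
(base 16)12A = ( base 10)298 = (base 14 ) 174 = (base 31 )9j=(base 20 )EI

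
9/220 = 9/220 = 0.04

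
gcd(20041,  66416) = 7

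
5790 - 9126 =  - 3336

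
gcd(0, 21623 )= 21623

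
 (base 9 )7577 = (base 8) 12712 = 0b1010111001010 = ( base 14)2066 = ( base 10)5578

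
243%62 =57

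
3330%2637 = 693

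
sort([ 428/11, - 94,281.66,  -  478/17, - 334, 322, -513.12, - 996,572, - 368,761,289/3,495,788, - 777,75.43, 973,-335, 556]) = [-996,  -  777,  -  513.12, - 368, - 335, - 334, - 94, - 478/17,428/11,75.43,289/3,281.66, 322,495, 556 , 572,761,788, 973]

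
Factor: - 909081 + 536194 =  - 281^1*1327^1 = -372887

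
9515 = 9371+144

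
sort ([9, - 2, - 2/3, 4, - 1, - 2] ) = [ - 2 , - 2, - 1, - 2/3 , 4, 9] 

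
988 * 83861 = 82854668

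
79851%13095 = 1281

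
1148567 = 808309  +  340258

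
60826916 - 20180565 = 40646351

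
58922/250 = 29461/125 = 235.69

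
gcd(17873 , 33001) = 61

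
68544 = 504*136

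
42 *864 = 36288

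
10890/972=605/54= 11.20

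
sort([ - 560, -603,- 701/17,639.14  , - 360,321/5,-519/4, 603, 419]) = [ - 603 , - 560, - 360, - 519/4, - 701/17,321/5 , 419, 603,639.14]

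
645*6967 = 4493715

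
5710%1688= 646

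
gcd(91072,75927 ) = 1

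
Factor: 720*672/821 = 2^9*  3^3*5^1*7^1*821^( - 1)=483840/821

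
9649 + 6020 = 15669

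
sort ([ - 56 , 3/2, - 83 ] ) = [ - 83,-56, 3/2] 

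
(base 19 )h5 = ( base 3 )110011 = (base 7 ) 646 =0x148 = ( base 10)328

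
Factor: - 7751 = -23^1 * 337^1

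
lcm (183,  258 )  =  15738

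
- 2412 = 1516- 3928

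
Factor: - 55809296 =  - 2^4 * 683^1*5107^1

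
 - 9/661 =-1 + 652/661 = - 0.01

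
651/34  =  19 + 5/34 = 19.15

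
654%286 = 82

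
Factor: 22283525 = 5^2*11^1*81031^1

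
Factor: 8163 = 3^2*907^1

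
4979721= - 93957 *( - 53) 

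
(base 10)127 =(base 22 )5H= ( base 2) 1111111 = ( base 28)4f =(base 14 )91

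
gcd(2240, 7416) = 8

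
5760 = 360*16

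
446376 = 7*63768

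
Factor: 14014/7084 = 91/46 = 2^( - 1)*7^1*13^1*23^ ( - 1 ) 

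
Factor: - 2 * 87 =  -174 = - 2^1* 3^1*29^1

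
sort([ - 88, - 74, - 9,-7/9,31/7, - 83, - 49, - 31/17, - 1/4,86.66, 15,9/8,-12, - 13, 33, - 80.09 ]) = [ - 88, - 83, -80.09, - 74, - 49, - 13,-12, - 9, - 31/17, - 7/9,-1/4,9/8, 31/7,15, 33 , 86.66] 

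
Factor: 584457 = 3^1*194819^1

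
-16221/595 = -16221/595 = -27.26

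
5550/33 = 1850/11  =  168.18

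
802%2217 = 802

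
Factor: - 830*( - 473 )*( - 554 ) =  - 2^2*5^1*11^1*43^1*83^1*277^1=- 217494860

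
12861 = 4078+8783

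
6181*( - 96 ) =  - 593376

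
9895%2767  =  1594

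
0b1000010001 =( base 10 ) 529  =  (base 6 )2241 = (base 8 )1021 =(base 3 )201121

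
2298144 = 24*95756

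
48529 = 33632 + 14897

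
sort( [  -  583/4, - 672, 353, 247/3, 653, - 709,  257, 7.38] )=[- 709, - 672, - 583/4,7.38 , 247/3,257,353,  653]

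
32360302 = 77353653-44993351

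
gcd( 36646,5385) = 1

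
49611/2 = 49611/2=24805.50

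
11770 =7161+4609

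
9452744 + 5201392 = 14654136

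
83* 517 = 42911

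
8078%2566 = 380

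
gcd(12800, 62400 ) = 1600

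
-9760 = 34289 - 44049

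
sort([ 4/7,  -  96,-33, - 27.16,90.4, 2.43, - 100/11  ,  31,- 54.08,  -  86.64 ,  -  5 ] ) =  [ - 96 ,-86.64,-54.08,-33, - 27.16, - 100/11 ,- 5,4/7, 2.43, 31,  90.4]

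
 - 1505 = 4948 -6453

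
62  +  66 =128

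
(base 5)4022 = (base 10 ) 512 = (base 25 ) KC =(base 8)1000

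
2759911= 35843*77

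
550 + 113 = 663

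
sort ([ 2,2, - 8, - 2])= [ - 8, - 2,2,2]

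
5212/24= 1303/6 = 217.17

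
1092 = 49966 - 48874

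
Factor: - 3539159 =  - 13^1 * 61^1*4463^1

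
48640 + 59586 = 108226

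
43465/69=629 + 64/69 = 629.93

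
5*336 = 1680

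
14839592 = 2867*5176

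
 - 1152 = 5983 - 7135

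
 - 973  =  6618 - 7591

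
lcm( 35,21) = 105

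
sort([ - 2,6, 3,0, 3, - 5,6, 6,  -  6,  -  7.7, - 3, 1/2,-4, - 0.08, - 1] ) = [ - 7.7, - 6,-5, - 4, - 3, - 2, - 1,-0.08, 0, 1/2, 3,3, 6, 6, 6 ] 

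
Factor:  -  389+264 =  - 125 = - 5^3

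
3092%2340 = 752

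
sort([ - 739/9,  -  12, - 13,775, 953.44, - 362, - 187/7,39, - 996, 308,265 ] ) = [ - 996, - 362, - 739/9, - 187/7, - 13, - 12,  39, 265,308,775,953.44]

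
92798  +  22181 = 114979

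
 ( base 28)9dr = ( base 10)7447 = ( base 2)1110100010111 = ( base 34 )6f1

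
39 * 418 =16302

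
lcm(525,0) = 0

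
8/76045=8/76045 = 0.00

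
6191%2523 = 1145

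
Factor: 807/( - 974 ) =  - 2^(-1)*3^1*269^1*487^( - 1)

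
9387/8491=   1 + 128/1213= 1.11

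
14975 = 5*2995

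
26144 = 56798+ - 30654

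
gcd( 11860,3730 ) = 10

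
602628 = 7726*78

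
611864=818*748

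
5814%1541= 1191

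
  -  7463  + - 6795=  - 14258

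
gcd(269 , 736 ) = 1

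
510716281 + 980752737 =1491469018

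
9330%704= 178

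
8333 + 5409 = 13742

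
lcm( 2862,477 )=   2862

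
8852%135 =77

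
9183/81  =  3061/27 = 113.37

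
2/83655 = 2/83655 = 0.00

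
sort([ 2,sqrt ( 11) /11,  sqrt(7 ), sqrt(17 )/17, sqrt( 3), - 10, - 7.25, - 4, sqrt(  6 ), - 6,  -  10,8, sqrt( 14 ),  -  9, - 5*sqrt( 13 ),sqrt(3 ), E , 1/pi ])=[ - 5*sqrt ( 13 ),-10, - 10, - 9, - 7.25, - 6, - 4,  sqrt( 17 )/17, sqrt (11 ) /11, 1/pi , sqrt( 3),sqrt(3),2,sqrt(6 ),sqrt( 7), E, sqrt( 14),  8]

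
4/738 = 2/369 = 0.01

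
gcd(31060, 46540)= 20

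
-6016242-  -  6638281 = 622039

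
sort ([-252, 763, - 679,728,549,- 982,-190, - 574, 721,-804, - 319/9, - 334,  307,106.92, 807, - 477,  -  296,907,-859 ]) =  [ - 982, - 859, - 804, - 679,-574, - 477, - 334, -296, - 252,-190, - 319/9,106.92, 307, 549, 721,728,763 , 807,907]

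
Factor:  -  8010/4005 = -2^1 = - 2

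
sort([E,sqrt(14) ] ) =[E,  sqrt( 14 )] 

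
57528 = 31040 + 26488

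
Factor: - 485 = -5^1*97^1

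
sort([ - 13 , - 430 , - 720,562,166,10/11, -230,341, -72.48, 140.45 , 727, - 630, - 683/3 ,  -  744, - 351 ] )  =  [ - 744, - 720 , - 630, - 430, - 351, - 230, - 683/3,  -  72.48, - 13,10/11, 140.45, 166  ,  341, 562,727]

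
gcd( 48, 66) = 6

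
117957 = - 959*( - 123) 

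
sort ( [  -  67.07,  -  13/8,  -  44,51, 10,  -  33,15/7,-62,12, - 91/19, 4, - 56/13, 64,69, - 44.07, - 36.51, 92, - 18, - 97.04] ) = [ - 97.04,- 67.07, - 62, -44.07, - 44,-36.51, - 33, - 18,  -  91/19, - 56/13, - 13/8,15/7,4, 10,12, 51, 64, 69, 92]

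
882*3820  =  3369240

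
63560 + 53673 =117233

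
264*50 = 13200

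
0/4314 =0 = 0.00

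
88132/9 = 9792 + 4/9  =  9792.44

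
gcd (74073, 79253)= 1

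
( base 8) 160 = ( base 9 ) 134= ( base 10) 112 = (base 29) 3p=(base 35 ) 37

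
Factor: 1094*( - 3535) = - 2^1 * 5^1 *7^1*101^1*547^1 = -3867290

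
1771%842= 87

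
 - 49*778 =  - 38122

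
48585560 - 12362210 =36223350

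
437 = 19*23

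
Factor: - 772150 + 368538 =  - 2^2*11^1*9173^1 = - 403612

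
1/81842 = 1/81842 = 0.00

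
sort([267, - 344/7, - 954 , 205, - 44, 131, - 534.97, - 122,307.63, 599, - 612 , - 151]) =[ - 954, - 612, - 534.97, - 151,-122, - 344/7,-44, 131, 205,267, 307.63,  599]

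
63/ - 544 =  - 63/544 = - 0.12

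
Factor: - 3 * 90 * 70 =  - 2^2*3^3*5^2*7^1 = - 18900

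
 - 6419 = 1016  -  7435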